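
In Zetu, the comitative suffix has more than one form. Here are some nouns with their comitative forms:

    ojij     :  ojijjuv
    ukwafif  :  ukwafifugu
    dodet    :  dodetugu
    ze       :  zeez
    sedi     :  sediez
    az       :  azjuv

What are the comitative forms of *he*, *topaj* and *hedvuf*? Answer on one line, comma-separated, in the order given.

The suffix is conditioned by the final sound: -ugu when the stem ends in a voiceless consonant (*ukwafif*, *dodet*); -juv when the stem ends in a voiced consonant (*ojij*, *az*); -ez when the stem ends in a vowel (*ze*, *sedi*).
*he* — final sound /e/ (a vowel) → -ez → *heez*.
The final sound of *topaj* is /j/, which is a voiced consonant, so the suffix is -juv, giving *topajjuv*.
Since the final sound of *hedvuf* is /f/ (a voiceless consonant), it takes -ugu, giving *hedvufugu*.

heez, topajjuv, hedvufugu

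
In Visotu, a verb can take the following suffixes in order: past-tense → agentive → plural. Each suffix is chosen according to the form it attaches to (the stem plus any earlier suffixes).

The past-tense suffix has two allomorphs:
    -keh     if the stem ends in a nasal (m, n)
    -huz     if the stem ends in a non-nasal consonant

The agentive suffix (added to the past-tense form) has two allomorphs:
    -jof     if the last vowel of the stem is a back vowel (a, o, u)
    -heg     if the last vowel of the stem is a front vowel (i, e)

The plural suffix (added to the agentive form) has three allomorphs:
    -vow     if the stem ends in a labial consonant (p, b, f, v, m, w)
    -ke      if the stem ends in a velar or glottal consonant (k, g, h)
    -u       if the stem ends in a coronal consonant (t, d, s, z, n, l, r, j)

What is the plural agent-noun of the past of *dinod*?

dinodhuzjofvow

*dinod*: final consonant = /d/, non-nasal → -huz → *dinodhuz*.
Since the last vowel of the past-tense form *dinodhuz* is /u/ (a back vowel), it takes -jof, giving *dinodhuzjof*.
The agentive form *dinodhuzjof* — final consonant /f/ (labial) → -vow → *dinodhuzjofvow*.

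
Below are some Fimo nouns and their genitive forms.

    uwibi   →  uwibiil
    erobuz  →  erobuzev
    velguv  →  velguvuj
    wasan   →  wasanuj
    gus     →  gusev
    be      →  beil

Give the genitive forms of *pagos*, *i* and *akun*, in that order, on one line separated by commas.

pagosev, iil, akunuj

The suffix is conditioned by the final sound: -ev when the stem ends in a sibilant (*erobuz*, *gus*); -uj when the stem ends in a non-sibilant consonant (*velguv*, *wasan*); -il when the stem ends in a vowel (*uwibi*, *be*).
*pagos* — final sound /s/ (a sibilant) → -ev → *pagosev*.
The final sound of *i* is /i/, which is a vowel, so the suffix is -il, giving *iil*.
*akun*: final sound = /n/, a non-sibilant consonant → -uj → *akunuj*.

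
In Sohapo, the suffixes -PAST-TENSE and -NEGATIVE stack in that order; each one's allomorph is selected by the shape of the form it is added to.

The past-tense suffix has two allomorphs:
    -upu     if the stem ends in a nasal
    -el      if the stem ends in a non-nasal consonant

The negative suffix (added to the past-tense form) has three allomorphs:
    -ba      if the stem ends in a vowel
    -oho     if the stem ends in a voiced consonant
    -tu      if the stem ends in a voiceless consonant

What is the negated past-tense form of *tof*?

*tof* — final consonant /f/ (non-nasal) → -el → *tofel*.
The final sound of the past-tense form *tofel* is /l/, which is a voiced consonant, so the negative suffix is -oho, giving *tofeloho*.

tofeloho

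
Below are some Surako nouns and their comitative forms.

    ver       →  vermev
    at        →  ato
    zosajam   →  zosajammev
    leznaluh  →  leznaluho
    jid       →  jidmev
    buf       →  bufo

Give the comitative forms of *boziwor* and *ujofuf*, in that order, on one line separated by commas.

boziwormev, ujofufo

The alternation tracks the final consonant of the stem — -o when the stem ends in a voiceless consonant (*at*, *leznaluh*, *buf*); -mev when the stem ends in a voiced consonant (*ver*, *zosajam*, *jid*).
Since the final consonant of *boziwor* is /r/ (voiced), it takes -mev, giving *boziwormev*.
*ujofuf*: final consonant = /f/, voiceless → -o → *ujofufo*.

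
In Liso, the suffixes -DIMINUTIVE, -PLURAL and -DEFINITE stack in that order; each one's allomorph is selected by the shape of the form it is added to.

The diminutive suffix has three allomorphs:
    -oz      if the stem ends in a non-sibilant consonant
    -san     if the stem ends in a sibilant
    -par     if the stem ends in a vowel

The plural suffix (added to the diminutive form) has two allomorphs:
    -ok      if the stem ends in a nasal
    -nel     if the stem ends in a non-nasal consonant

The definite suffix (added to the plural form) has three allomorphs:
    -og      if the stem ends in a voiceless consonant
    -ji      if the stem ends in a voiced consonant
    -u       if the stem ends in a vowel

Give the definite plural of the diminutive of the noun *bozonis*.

Since the final sound of *bozonis* is /s/ (a sibilant), it takes -san, giving *bozonissan*.
The final consonant of the diminutive form *bozonissan* is /n/, which is a nasal, so the plural suffix is -ok, giving *bozonissanok*.
The plural form *bozonissanok* — final sound /k/ (a voiceless consonant) → -og → *bozonissanokog*.

bozonissanokog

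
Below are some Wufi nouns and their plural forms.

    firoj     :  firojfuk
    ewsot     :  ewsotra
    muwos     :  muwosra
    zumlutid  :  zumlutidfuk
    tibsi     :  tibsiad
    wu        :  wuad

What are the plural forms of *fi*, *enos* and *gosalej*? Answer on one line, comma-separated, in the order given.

fiad, enosra, gosalejfuk

The alternation tracks the final sound of the stem — -ra when the stem ends in a voiceless consonant (*ewsot*, *muwos*); -fuk when the stem ends in a voiced consonant (*firoj*, *zumlutid*); -ad when the stem ends in a vowel (*tibsi*, *wu*).
Since the final sound of *fi* is /i/ (a vowel), it takes -ad, giving *fiad*.
*enos* — final sound /s/ (a voiceless consonant) → -ra → *enosra*.
Since the final sound of *gosalej* is /j/ (a voiced consonant), it takes -fuk, giving *gosalejfuk*.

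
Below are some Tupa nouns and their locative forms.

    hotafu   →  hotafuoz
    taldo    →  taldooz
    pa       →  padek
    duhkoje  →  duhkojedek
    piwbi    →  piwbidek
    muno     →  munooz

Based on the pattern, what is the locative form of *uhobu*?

uhobuoz

Looking at the last vowel of each stem: -oz when the last vowel of the stem is a rounded vowel (*hotafu*, *taldo*, *muno*); -dek when the last vowel of the stem is an unrounded vowel (*pa*, *duhkoje*, *piwbi*).
Since the last vowel of *uhobu* is /u/ (a rounded vowel), it takes -oz, giving *uhobuoz*.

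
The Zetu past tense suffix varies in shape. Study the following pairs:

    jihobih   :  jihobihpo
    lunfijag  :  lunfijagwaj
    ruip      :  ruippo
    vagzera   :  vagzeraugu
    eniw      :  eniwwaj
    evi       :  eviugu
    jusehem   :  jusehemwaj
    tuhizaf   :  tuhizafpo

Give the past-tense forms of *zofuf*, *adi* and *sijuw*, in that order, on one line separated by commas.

Looking at the final sound of each stem: -po when the stem ends in a voiceless consonant (*jihobih*, *ruip*, *tuhizaf*); -waj when the stem ends in a voiced consonant (*lunfijag*, *eniw*, *jusehem*); -ugu when the stem ends in a vowel (*vagzera*, *evi*).
*zofuf*: final sound = /f/, a voiceless consonant → -po → *zofufpo*.
*adi*: final sound = /i/, a vowel → -ugu → *adiugu*.
*sijuw* — final sound /w/ (a voiced consonant) → -waj → *sijuwwaj*.

zofufpo, adiugu, sijuwwaj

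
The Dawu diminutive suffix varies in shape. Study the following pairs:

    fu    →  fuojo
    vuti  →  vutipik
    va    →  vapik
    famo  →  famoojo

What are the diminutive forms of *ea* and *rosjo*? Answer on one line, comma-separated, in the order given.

The pattern is rounding harmony: -ojo when the last vowel of the stem is a rounded vowel (*fu*, *famo*); -pik when the last vowel of the stem is an unrounded vowel (*vuti*, *va*).
*ea*: last vowel = /a/, an unrounded vowel → -pik → *eapik*.
*rosjo*: last vowel = /o/, a rounded vowel → -ojo → *rosjoojo*.

eapik, rosjoojo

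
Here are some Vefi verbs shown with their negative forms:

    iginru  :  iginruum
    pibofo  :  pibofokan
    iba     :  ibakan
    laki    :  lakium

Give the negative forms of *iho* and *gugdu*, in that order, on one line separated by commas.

The suffix is conditioned by the last vowel: -um when the last vowel of the stem is a high vowel (*iginru*, *laki*); -kan when the last vowel of the stem is a non-high vowel (*pibofo*, *iba*).
Since the last vowel of *iho* is /o/ (a non-high vowel), it takes -kan, giving *ihokan*.
The last vowel of *gugdu* is /u/, which is a high vowel, so the suffix is -um, giving *gugduum*.

ihokan, gugduum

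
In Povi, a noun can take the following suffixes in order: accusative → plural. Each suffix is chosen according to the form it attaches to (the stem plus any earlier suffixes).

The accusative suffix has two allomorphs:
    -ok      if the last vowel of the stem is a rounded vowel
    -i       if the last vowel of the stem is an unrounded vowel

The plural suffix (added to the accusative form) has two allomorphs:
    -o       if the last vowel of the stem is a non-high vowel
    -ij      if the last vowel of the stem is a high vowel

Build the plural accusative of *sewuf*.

Since the last vowel of *sewuf* is /u/ (a rounded vowel), it takes -ok, giving *sewufok*.
The accusative form *sewufok*: last vowel = /o/, a non-high vowel → -o → *sewufoko*.

sewufoko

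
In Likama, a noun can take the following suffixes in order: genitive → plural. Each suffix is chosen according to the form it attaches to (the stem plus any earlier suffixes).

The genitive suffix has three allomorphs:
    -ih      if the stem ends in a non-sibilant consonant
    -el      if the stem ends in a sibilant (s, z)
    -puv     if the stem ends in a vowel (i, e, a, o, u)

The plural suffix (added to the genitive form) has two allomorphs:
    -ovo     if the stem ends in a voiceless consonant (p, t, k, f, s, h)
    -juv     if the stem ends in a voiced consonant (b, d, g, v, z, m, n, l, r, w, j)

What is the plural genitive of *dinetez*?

dinetezeljuv

*dinetez* — final sound /z/ (a sibilant) → -el → *dinetezel*.
Since the final consonant of the genitive form *dinetezel* is /l/ (voiced), it takes -juv, giving *dinetezeljuv*.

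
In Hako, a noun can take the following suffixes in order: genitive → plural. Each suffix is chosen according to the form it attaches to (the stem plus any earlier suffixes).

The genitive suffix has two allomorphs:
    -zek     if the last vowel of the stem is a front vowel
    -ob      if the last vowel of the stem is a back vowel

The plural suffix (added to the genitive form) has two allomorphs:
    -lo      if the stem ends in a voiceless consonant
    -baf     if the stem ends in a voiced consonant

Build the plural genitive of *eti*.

*eti* — last vowel /i/ (a front vowel) → -zek → *etizek*.
The genitive form *etizek*: final consonant = /k/, voiceless → -lo → *etizeklo*.

etizeklo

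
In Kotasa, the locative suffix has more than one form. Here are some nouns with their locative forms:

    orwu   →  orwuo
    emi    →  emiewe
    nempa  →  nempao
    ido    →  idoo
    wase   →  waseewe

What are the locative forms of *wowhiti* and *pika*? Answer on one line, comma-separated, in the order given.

The pattern is front/back vowel harmony: -ewe when the last vowel of the stem is a front vowel (*emi*, *wase*); -o when the last vowel of the stem is a back vowel (*orwu*, *nempa*, *ido*).
The last vowel of *wowhiti* is /i/, which is a front vowel, so the suffix is -ewe, giving *wowhitiewe*.
*pika*: last vowel = /a/, a back vowel → -o → *pikao*.

wowhitiewe, pikao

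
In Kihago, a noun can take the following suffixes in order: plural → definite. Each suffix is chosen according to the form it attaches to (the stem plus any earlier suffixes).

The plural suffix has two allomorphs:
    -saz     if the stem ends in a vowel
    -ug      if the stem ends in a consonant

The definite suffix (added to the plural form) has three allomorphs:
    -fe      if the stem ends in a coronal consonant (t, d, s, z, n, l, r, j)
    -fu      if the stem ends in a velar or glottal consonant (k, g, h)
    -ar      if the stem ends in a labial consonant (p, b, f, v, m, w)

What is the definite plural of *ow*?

*ow* — final sound /w/ (a consonant) → -ug → *owug*.
The plural form *owug* — final consonant /g/ (velar/glottal) → -fu → *owugfu*.

owugfu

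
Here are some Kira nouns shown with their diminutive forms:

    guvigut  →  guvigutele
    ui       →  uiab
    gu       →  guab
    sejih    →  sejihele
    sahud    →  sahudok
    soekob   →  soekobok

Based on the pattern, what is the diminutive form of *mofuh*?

mofuhele

The alternation tracks the final sound of the stem — -ele when the stem ends in a voiceless consonant (*guvigut*, *sejih*); -ok when the stem ends in a voiced consonant (*sahud*, *soekob*); -ab when the stem ends in a vowel (*ui*, *gu*).
The final sound of *mofuh* is /h/, which is a voiceless consonant, so the suffix is -ele, giving *mofuhele*.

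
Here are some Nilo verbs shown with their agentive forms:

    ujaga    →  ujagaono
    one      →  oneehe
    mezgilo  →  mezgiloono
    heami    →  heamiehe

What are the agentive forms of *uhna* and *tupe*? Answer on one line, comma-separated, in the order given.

uhnaono, tupeehe

The alternation tracks the last vowel of the stem — -ehe when the last vowel of the stem is a front vowel (*one*, *heami*); -ono when the last vowel of the stem is a back vowel (*ujaga*, *mezgilo*).
The last vowel of *uhna* is /a/, which is a back vowel, so the suffix is -ono, giving *uhnaono*.
Since the last vowel of *tupe* is /e/ (a front vowel), it takes -ehe, giving *tupeehe*.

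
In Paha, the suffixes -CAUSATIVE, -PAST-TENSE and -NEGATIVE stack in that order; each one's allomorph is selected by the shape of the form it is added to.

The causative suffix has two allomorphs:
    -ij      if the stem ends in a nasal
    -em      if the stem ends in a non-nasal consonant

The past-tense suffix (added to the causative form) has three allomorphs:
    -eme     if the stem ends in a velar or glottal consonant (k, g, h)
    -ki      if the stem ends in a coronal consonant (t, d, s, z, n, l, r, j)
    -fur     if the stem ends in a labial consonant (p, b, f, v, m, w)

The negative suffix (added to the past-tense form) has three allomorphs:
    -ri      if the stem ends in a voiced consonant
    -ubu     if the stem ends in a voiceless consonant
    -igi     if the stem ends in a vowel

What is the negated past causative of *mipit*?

Since the final consonant of *mipit* is /t/ (non-nasal), it takes -em, giving *mipitem*.
Since the final consonant of the causative form *mipitem* is /m/ (labial), it takes -fur, giving *mipitemfur*.
Since the final sound of the past-tense form *mipitemfur* is /r/ (a voiced consonant), it takes -ri, giving *mipitemfurri*.

mipitemfurri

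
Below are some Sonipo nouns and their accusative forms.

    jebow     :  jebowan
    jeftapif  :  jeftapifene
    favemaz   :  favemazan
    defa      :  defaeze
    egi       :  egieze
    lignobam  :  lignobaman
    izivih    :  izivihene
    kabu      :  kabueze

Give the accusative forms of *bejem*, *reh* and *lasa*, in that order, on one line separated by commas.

bejeman, rehene, lasaeze

The pattern is voicing of the final sound: -ene when the stem ends in a voiceless consonant (*jeftapif*, *izivih*); -an when the stem ends in a voiced consonant (*jebow*, *favemaz*, *lignobam*); -eze when the stem ends in a vowel (*defa*, *egi*, *kabu*).
The final sound of *bejem* is /m/, which is a voiced consonant, so the suffix is -an, giving *bejeman*.
Since the final sound of *reh* is /h/ (a voiceless consonant), it takes -ene, giving *rehene*.
*lasa*: final sound = /a/, a vowel → -eze → *lasaeze*.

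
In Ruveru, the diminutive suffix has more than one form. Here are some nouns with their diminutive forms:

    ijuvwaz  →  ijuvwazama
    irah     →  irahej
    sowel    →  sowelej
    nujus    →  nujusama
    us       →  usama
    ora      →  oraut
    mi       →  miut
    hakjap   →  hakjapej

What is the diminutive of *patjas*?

The alternation tracks the final sound of the stem — -ama when the stem ends in a sibilant (*ijuvwaz*, *nujus*, *us*); -ej when the stem ends in a non-sibilant consonant (*irah*, *sowel*, *hakjap*); -ut when the stem ends in a vowel (*ora*, *mi*).
*patjas* — final sound /s/ (a sibilant) → -ama → *patjasama*.

patjasama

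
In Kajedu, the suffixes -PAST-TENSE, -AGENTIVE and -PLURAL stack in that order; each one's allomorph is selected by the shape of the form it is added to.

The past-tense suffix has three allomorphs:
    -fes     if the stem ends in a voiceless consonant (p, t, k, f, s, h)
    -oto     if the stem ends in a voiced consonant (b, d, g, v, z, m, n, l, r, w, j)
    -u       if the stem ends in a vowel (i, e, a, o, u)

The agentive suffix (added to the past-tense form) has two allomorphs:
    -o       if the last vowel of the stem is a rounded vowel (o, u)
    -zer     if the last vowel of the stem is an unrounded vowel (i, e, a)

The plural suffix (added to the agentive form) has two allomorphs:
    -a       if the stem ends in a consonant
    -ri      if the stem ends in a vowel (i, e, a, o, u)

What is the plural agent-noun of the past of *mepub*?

mepubotoori

*mepub* — final sound /b/ (a voiced consonant) → -oto → *mepuboto*.
The past-tense form *mepuboto* — last vowel /o/ (a rounded vowel) → -o → *mepubotoo*.
The agentive form *mepubotoo* — final sound /o/ (a vowel) → -ri → *mepubotoori*.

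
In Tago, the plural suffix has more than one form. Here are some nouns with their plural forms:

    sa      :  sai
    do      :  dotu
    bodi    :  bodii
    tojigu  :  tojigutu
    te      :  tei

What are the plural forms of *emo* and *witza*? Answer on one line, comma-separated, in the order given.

The pattern is rounding harmony: -tu when the last vowel of the stem is a rounded vowel (*do*, *tojigu*); -i when the last vowel of the stem is an unrounded vowel (*sa*, *bodi*, *te*).
*emo*: last vowel = /o/, a rounded vowel → -tu → *emotu*.
*witza*: last vowel = /a/, an unrounded vowel → -i → *witzai*.

emotu, witzai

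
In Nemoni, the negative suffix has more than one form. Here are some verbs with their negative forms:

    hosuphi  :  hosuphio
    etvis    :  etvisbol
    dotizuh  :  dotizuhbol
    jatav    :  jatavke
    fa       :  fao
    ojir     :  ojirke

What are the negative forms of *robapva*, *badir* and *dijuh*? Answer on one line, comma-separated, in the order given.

robapvao, badirke, dijuhbol

The suffix is conditioned by the final sound: -bol when the stem ends in a voiceless consonant (*etvis*, *dotizuh*); -ke when the stem ends in a voiced consonant (*jatav*, *ojir*); -o when the stem ends in a vowel (*hosuphi*, *fa*).
*robapva*: final sound = /a/, a vowel → -o → *robapvao*.
*badir*: final sound = /r/, a voiced consonant → -ke → *badirke*.
Since the final sound of *dijuh* is /h/ (a voiceless consonant), it takes -bol, giving *dijuhbol*.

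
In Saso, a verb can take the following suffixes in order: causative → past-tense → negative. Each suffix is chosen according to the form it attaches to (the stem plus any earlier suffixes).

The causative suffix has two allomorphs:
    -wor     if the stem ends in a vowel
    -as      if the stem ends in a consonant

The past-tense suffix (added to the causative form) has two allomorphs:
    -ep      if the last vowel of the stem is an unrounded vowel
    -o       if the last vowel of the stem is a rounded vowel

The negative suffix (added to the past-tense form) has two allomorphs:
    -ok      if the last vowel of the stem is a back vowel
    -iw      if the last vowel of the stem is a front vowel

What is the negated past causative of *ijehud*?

ijehudasepiw

*ijehud*: final sound = /d/, a consonant → -as → *ijehudas*.
Since the last vowel of the causative form *ijehudas* is /a/ (an unrounded vowel), it takes -ep, giving *ijehudasep*.
The last vowel of the past-tense form *ijehudasep* is /e/, which is a front vowel, so the negative suffix is -iw, giving *ijehudasepiw*.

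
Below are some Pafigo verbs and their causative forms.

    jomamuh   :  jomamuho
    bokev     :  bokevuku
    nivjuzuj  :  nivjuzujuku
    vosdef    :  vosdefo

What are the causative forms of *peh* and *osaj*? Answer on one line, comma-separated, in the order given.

The alternation tracks the final consonant of the stem — -o when the stem ends in a voiceless consonant (*jomamuh*, *vosdef*); -uku when the stem ends in a voiced consonant (*bokev*, *nivjuzuj*).
Since the final consonant of *peh* is /h/ (voiceless), it takes -o, giving *peho*.
*osaj* — final consonant /j/ (voiced) → -uku → *osajuku*.

peho, osajuku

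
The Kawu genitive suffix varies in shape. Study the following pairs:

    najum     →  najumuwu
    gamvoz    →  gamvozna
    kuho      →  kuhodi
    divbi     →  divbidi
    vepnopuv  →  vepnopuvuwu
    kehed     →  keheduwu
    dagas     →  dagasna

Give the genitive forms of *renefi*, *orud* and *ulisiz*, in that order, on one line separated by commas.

The alternation tracks the final sound of the stem — -na when the stem ends in a sibilant (*gamvoz*, *dagas*); -uwu when the stem ends in a non-sibilant consonant (*najum*, *vepnopuv*, *kehed*); -di when the stem ends in a vowel (*kuho*, *divbi*).
Since the final sound of *renefi* is /i/ (a vowel), it takes -di, giving *renefidi*.
The final sound of *orud* is /d/, which is a non-sibilant consonant, so the suffix is -uwu, giving *oruduwu*.
The final sound of *ulisiz* is /z/, which is a sibilant, so the suffix is -na, giving *ulisizna*.

renefidi, oruduwu, ulisizna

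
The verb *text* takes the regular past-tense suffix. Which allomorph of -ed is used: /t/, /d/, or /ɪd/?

/ɪd/

The stem *text* ends in /t/ or /d/.
The -ed suffix is realized as /ɪd/ after /t, d/; as /t/ after other voiceless consonants; and as /d/ after other voiced sounds.
So -ed on *text* is pronounced /ɪd/.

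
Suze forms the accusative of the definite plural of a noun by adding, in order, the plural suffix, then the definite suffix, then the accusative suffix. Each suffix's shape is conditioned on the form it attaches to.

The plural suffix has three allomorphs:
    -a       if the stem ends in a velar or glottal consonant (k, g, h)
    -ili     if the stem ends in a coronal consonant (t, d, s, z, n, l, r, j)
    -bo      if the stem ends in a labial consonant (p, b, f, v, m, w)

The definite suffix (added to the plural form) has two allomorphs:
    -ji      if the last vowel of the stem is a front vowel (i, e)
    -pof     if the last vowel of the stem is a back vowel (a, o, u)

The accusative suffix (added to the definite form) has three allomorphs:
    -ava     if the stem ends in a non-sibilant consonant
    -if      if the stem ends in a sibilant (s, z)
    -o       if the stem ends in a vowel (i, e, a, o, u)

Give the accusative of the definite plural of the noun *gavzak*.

Since the final consonant of *gavzak* is /k/ (velar/glottal), it takes -a, giving *gavzaka*.
The last vowel of the plural form *gavzaka* is /a/, which is a back vowel, so the definite suffix is -pof, giving *gavzakapof*.
The definite form *gavzakapof* — final sound /f/ (a non-sibilant consonant) → -ava → *gavzakapofava*.

gavzakapofava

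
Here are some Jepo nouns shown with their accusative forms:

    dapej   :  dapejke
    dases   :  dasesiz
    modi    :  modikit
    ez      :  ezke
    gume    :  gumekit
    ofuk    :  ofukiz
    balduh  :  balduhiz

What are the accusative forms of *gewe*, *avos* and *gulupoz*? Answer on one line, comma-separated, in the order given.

The suffix is conditioned by the final sound: -iz when the stem ends in a voiceless consonant (*dases*, *ofuk*, *balduh*); -ke when the stem ends in a voiced consonant (*dapej*, *ez*); -kit when the stem ends in a vowel (*modi*, *gume*).
The final sound of *gewe* is /e/, which is a vowel, so the suffix is -kit, giving *gewekit*.
*avos* — final sound /s/ (a voiceless consonant) → -iz → *avosiz*.
*gulupoz* — final sound /z/ (a voiced consonant) → -ke → *gulupozke*.

gewekit, avosiz, gulupozke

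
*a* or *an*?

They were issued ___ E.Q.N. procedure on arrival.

The indefinite article is chosen by the initial *sound* of the following word, not its spelling.
The initialism *E.Q.N.* is read letter by letter; the first letter, E, is pronounced /iː/, which begins with a vowel sound.
So the article is *an*: They were issued an E.Q.N. procedure on arrival.

an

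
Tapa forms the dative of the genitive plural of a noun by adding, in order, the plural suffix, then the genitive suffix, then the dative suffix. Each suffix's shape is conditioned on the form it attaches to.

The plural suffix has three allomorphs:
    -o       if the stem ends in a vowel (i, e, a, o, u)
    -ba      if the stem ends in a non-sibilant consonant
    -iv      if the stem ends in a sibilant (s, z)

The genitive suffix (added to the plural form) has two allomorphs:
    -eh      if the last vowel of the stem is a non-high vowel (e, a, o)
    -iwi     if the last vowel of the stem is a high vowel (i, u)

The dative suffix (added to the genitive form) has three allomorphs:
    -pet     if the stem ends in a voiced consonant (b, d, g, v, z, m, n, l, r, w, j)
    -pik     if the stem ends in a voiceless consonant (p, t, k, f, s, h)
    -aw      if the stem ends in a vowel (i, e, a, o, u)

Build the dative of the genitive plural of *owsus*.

*owsus* — final sound /s/ (a sibilant) → -iv → *owsusiv*.
The plural form *owsusiv* — last vowel /i/ (a high vowel) → -iwi → *owsusiviwi*.
The final sound of the genitive form *owsusiviwi* is /i/, which is a vowel, so the dative suffix is -aw, giving *owsusiviwiaw*.

owsusiviwiaw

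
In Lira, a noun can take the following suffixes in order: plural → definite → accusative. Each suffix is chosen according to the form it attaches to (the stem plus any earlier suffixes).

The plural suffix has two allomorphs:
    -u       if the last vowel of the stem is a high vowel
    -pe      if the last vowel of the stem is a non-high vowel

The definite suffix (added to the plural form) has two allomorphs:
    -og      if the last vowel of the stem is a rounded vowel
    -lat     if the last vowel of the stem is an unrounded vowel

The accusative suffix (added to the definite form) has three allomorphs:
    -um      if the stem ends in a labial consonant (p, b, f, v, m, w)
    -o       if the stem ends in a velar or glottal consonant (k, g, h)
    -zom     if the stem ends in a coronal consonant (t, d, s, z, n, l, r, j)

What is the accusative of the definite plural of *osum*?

*osum*: last vowel = /u/, a high vowel → -u → *osumu*.
The last vowel of the plural form *osumu* is /u/, which is a rounded vowel, so the definite suffix is -og, giving *osumuog*.
The final consonant of the definite form *osumuog* is /g/, which is velar/glottal, so the accusative suffix is -o, giving *osumuogo*.

osumuogo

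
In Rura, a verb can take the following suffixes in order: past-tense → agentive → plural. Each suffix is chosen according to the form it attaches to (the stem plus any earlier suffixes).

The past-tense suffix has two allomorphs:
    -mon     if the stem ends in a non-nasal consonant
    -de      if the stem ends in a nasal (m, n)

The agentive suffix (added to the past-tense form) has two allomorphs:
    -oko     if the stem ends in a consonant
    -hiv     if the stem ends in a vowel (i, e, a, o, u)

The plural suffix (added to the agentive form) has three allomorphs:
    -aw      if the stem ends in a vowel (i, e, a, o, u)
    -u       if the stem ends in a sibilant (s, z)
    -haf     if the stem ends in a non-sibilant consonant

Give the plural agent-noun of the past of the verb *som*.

Since the final consonant of *som* is /m/ (a nasal), it takes -de, giving *somde*.
The past-tense form *somde*: final sound = /e/, a vowel → -hiv → *somdehiv*.
The agentive form *somdehiv*: final sound = /v/, a non-sibilant consonant → -haf → *somdehivhaf*.

somdehivhaf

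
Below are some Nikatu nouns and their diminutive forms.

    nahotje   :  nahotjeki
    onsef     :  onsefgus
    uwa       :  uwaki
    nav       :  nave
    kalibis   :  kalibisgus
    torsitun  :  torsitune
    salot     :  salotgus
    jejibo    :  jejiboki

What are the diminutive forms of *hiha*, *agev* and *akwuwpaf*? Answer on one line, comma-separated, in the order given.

hihaki, ageve, akwuwpafgus

Looking at the final sound of each stem: -gus when the stem ends in a voiceless consonant (*onsef*, *kalibis*, *salot*); -e when the stem ends in a voiced consonant (*nav*, *torsitun*); -ki when the stem ends in a vowel (*nahotje*, *uwa*, *jejibo*).
*hiha*: final sound = /a/, a vowel → -ki → *hihaki*.
Since the final sound of *agev* is /v/ (a voiced consonant), it takes -e, giving *ageve*.
The final sound of *akwuwpaf* is /f/, which is a voiceless consonant, so the suffix is -gus, giving *akwuwpafgus*.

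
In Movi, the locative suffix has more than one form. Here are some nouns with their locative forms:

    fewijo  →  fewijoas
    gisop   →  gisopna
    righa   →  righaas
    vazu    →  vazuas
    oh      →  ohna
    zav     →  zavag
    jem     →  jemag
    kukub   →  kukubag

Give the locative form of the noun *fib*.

fibag

The pattern is voicing of the final sound: -na when the stem ends in a voiceless consonant (*gisop*, *oh*); -ag when the stem ends in a voiced consonant (*zav*, *jem*, *kukub*); -as when the stem ends in a vowel (*fewijo*, *righa*, *vazu*).
*fib* — final sound /b/ (a voiced consonant) → -ag → *fibag*.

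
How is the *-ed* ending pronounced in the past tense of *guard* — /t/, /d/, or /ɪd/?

/ɪd/

The stem *guard* ends in /t/ or /d/.
The -ed suffix is realized as /ɪd/ after /t, d/; as /t/ after other voiceless consonants; and as /d/ after other voiced sounds.
So -ed on *guard* is pronounced /ɪd/.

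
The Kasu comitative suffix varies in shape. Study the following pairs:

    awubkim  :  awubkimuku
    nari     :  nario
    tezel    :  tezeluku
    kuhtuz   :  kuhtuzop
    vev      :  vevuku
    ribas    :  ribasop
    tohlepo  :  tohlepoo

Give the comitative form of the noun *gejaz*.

The pattern is sibilance of the final sound: -op when the stem ends in a sibilant (*kuhtuz*, *ribas*); -uku when the stem ends in a non-sibilant consonant (*awubkim*, *tezel*, *vev*); -o when the stem ends in a vowel (*nari*, *tohlepo*).
*gejaz*: final sound = /z/, a sibilant → -op → *gejazop*.

gejazop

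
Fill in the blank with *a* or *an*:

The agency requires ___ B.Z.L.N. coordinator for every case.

a

The indefinite article is chosen by the initial *sound* of the following word, not its spelling.
The initialism *B.Z.L.N.* is read letter by letter; the first letter, B, is pronounced /biː/, which begins with a consonant sound.
So the article is *a*: The agency requires a B.Z.L.N. coordinator for every case.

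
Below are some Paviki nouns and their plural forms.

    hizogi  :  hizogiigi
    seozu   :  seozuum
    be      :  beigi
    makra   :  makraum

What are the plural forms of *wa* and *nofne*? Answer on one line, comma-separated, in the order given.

waum, nofneigi

Looking at the last vowel of each stem: -igi when the last vowel of the stem is a front vowel (*hizogi*, *be*); -um when the last vowel of the stem is a back vowel (*seozu*, *makra*).
Since the last vowel of *wa* is /a/ (a back vowel), it takes -um, giving *waum*.
Since the last vowel of *nofne* is /e/ (a front vowel), it takes -igi, giving *nofneigi*.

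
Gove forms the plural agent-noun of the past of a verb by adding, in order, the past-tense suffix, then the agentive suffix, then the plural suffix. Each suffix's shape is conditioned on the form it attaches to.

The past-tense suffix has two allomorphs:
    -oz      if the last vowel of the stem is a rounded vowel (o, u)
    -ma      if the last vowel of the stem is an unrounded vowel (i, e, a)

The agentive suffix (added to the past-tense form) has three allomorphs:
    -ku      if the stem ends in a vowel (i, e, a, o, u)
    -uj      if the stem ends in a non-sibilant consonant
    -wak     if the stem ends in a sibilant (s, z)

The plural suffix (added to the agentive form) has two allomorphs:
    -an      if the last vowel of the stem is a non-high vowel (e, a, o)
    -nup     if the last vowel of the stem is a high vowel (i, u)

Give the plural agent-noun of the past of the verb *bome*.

The last vowel of *bome* is /e/, which is an unrounded vowel, so the past-tense suffix is -ma, giving *bomema*.
The final sound of the past-tense form *bomema* is /a/, which is a vowel, so the agentive suffix is -ku, giving *bomemaku*.
The agentive form *bomemaku*: last vowel = /u/, a high vowel → -nup → *bomemakunup*.

bomemakunup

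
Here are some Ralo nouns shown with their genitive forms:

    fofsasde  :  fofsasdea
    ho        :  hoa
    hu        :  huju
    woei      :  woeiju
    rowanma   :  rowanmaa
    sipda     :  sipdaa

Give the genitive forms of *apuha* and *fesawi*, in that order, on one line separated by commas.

The alternation tracks the last vowel of the stem — -ju when the last vowel of the stem is a high vowel (*hu*, *woei*); -a when the last vowel of the stem is a non-high vowel (*fofsasde*, *ho*, *rowanma*, *sipda*).
*apuha*: last vowel = /a/, a non-high vowel → -a → *apuhaa*.
The last vowel of *fesawi* is /i/, which is a high vowel, so the suffix is -ju, giving *fesawiju*.

apuhaa, fesawiju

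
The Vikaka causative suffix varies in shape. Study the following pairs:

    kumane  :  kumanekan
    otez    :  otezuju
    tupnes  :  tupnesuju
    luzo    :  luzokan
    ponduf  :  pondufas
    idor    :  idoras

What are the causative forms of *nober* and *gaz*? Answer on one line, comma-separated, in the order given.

The pattern is sibilance of the final sound: -uju when the stem ends in a sibilant (*otez*, *tupnes*); -as when the stem ends in a non-sibilant consonant (*ponduf*, *idor*); -kan when the stem ends in a vowel (*kumane*, *luzo*).
The final sound of *nober* is /r/, which is a non-sibilant consonant, so the suffix is -as, giving *noberas*.
Since the final sound of *gaz* is /z/ (a sibilant), it takes -uju, giving *gazuju*.

noberas, gazuju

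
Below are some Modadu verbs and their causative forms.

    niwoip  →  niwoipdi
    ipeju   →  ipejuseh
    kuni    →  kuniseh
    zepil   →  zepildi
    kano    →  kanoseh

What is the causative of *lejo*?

The pattern is consonant vs. vowel: -di when the stem ends in a consonant (*niwoip*, *zepil*); -seh when the stem ends in a vowel (*ipeju*, *kuni*, *kano*).
The final sound of *lejo* is /o/, which is a vowel, so the suffix is -seh, giving *lejoseh*.

lejoseh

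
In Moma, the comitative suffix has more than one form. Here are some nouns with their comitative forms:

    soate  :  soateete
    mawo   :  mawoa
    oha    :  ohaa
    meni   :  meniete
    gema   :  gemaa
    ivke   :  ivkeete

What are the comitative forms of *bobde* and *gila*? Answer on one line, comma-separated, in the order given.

bobdeete, gilaa

The pattern is front/back vowel harmony: -ete when the last vowel of the stem is a front vowel (*soate*, *meni*, *ivke*); -a when the last vowel of the stem is a back vowel (*mawo*, *oha*, *gema*).
The last vowel of *bobde* is /e/, which is a front vowel, so the suffix is -ete, giving *bobdeete*.
Since the last vowel of *gila* is /a/ (a back vowel), it takes -a, giving *gilaa*.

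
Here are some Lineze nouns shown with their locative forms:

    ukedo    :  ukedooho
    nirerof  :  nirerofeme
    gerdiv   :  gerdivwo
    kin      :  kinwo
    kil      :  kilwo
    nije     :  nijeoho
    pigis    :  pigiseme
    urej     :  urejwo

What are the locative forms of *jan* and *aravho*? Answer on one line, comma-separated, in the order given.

janwo, aravhooho

The pattern is voicing of the final sound: -eme when the stem ends in a voiceless consonant (*nirerof*, *pigis*); -wo when the stem ends in a voiced consonant (*gerdiv*, *kin*, *kil*, *urej*); -oho when the stem ends in a vowel (*ukedo*, *nije*).
*jan* — final sound /n/ (a voiced consonant) → -wo → *janwo*.
*aravho*: final sound = /o/, a vowel → -oho → *aravhooho*.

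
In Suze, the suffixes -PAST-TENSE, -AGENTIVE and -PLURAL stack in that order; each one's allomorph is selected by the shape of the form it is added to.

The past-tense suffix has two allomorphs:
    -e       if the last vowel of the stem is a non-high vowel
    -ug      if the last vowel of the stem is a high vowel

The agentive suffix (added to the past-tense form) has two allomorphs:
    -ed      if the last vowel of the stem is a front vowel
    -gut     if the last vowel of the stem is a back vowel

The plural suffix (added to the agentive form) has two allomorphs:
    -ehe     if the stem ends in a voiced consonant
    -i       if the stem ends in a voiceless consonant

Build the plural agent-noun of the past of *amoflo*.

amofloeedehe

*amoflo*: last vowel = /o/, a non-high vowel → -e → *amofloe*.
The past-tense form *amofloe*: last vowel = /e/, a front vowel → -ed → *amofloeed*.
The agentive form *amofloeed* — final consonant /d/ (voiced) → -ehe → *amofloeedehe*.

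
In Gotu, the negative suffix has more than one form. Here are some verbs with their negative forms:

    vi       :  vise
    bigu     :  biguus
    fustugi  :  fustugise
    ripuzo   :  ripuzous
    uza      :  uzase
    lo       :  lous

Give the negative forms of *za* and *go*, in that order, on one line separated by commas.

Looking at the last vowel of each stem: -us when the last vowel of the stem is a rounded vowel (*bigu*, *ripuzo*, *lo*); -se when the last vowel of the stem is an unrounded vowel (*vi*, *fustugi*, *uza*).
Since the last vowel of *za* is /a/ (an unrounded vowel), it takes -se, giving *zase*.
*go* — last vowel /o/ (a rounded vowel) → -us → *gous*.

zase, gous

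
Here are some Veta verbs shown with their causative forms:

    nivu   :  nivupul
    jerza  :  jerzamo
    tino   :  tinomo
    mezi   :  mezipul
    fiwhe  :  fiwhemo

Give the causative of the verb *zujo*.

zujomo

The pattern is height harmony: -pul when the last vowel of the stem is a high vowel (*nivu*, *mezi*); -mo when the last vowel of the stem is a non-high vowel (*jerza*, *tino*, *fiwhe*).
*zujo* — last vowel /o/ (a non-high vowel) → -mo → *zujomo*.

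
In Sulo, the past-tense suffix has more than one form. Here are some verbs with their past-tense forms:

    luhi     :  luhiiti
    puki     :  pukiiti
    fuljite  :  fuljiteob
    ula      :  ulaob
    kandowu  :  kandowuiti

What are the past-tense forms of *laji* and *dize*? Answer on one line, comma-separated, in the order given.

The suffix is conditioned by the last vowel: -iti when the last vowel of the stem is a high vowel (*luhi*, *puki*, *kandowu*); -ob when the last vowel of the stem is a non-high vowel (*fuljite*, *ula*).
The last vowel of *laji* is /i/, which is a high vowel, so the suffix is -iti, giving *lajiiti*.
The last vowel of *dize* is /e/, which is a non-high vowel, so the suffix is -ob, giving *dizeob*.

lajiiti, dizeob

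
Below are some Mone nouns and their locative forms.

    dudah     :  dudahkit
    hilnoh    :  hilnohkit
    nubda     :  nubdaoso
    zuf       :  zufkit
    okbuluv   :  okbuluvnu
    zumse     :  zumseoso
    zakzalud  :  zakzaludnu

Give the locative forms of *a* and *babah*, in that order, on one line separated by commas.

aoso, babahkit

Looking at the final sound of each stem: -kit when the stem ends in a voiceless consonant (*dudah*, *hilnoh*, *zuf*); -nu when the stem ends in a voiced consonant (*okbuluv*, *zakzalud*); -oso when the stem ends in a vowel (*nubda*, *zumse*).
The final sound of *a* is /a/, which is a vowel, so the suffix is -oso, giving *aoso*.
Since the final sound of *babah* is /h/ (a voiceless consonant), it takes -kit, giving *babahkit*.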